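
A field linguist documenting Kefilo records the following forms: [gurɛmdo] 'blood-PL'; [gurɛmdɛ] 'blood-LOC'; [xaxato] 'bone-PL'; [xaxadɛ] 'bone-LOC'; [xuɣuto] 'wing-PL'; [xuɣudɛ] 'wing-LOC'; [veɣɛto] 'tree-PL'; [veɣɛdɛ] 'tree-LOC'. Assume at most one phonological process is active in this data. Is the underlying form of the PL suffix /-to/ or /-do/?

The PL suffix surfaces as [-do] and [-to], depending on the final segment of the stem.
By contrast the LOC suffix keeps its initial [d] throughout — that segment must be underlying.
So the underlying form is /-to/, and voiceless stops become voiced after a nasal.

/-to/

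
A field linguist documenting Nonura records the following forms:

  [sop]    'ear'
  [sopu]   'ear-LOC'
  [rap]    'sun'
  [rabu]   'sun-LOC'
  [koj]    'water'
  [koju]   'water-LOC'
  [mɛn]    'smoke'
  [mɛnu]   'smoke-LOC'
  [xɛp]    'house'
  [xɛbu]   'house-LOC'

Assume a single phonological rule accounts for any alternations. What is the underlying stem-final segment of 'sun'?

/b/

The stem for 'sun' ends in [p] in [rap] but [b] in [rabu].
The stem 'ear' ([sop], [sopu]) shows [p] unchanged in both environments, so [p] cannot be basic with [b] derived before the LOC suffix.
The underlying segment must be /b/; voiced obstruents become voiceless word-finally, yielding [p] there.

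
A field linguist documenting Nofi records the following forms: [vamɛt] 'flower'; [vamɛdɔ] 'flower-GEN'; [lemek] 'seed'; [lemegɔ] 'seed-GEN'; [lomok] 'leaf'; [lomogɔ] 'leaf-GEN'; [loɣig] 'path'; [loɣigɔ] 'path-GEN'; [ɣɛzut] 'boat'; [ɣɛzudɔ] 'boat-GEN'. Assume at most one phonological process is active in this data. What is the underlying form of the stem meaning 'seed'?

/lemek/

In [lemek] and [lemegɔ] the final segment of 'seed' alternates: [k] ~ [g].
Compare 'path', with invariant [g] in [loɣig] and [loɣigɔ]: an analysis with underlying /g/ and a rule producing [k] in isolation would wrongly predict alternation here too.
Therefore /k/ is basic and [g] is derived by intervocalic voicing (voiceless stops become voiced between vowels).
So 'seed' = /lemek/.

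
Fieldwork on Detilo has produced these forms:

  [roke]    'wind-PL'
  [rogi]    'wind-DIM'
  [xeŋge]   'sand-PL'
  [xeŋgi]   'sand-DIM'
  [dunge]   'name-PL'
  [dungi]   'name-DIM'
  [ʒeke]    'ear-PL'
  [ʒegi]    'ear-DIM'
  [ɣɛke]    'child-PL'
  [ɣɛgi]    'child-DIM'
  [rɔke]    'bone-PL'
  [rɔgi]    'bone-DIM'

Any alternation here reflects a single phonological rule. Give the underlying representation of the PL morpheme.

/-ke/

The PL morpheme has two allomorphs, [-ge] and [-ke].
By contrast the DIM suffix keeps its initial [g] throughout — that segment must be underlying.
So the underlying form is /-ke/, and voiceless stops become voiced after a nasal.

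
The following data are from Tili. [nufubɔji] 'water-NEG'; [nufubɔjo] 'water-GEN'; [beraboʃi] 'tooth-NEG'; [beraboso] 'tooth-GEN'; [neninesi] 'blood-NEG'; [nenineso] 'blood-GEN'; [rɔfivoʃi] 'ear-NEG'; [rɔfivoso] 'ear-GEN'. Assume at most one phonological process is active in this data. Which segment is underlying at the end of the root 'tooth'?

/ʃ/

The root 'tooth' surfaces as [beraboʃi] and [beraboso], with a stem-final [ʃ] ~ [s] alternation.
The stem 'blood' ([neninesi], [nenineso]) shows [s] unchanged in both environments, so [s] cannot be basic with [ʃ] derived before the NEG suffix.
The underlying segment must be /ʃ/; palato-alveolar /ʃ/ becomes [s] when no front vowel follows, yielding [s] there.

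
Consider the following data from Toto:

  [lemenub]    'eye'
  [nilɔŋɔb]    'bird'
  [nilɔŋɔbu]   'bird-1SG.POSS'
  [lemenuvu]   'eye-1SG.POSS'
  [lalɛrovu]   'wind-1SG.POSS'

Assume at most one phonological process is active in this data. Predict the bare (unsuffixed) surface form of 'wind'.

[lalɛrob]

In [lemenuvu] and [lemenub] the final segment of 'eye' alternates: [v] ~ [b].
Compare 'bird', with invariant [b] in [nilɔŋɔbu] and [nilɔŋɔb]: an analysis with underlying /b/ and a rule producing [v] before the 1SG.POSS suffix would wrongly predict alternation here too.
The underlying segment must be /v/; voiced fricatives become stops word-finally, yielding [b] there.
The one attested form of 'wind', [lalɛrovu], shows underlying /lalɛrov/. Applying the same rule word-finally gives [lalɛrob].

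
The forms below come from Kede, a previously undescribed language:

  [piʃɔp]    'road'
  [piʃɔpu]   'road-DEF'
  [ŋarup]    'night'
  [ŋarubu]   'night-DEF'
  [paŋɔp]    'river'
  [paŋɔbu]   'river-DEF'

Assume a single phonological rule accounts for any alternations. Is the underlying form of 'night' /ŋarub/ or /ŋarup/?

/ŋarub/

The root 'night' surfaces as [ŋarup] and [ŋarubu], with a stem-final [p] ~ [b] alternation.
Compare 'road', with invariant [p] in [piʃɔp] and [piʃɔpu]: an analysis with underlying /p/ and a rule producing [b] before the DEF suffix would wrongly predict alternation here too.
So /b/ is underlying, and a rule of word-final obstruent devoicing — voiced obstruents become voiceless word-finally — gives [p].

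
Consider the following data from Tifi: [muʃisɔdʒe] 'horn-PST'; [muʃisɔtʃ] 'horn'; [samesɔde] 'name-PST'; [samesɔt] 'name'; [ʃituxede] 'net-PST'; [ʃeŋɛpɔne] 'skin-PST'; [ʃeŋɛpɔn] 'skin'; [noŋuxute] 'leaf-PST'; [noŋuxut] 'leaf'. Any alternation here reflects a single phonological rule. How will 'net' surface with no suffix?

The stem for 'name' ends in [d] in [samesɔde] but [t] in [samesɔt].
But 'leaf' keeps [t] in both environments ([noŋuxute], [noŋuxut]), so there is no rule changing /t/ to [d] before the PST suffix.
Therefore /d/ is basic and [t] is derived by word-final obstruent devoicing (voiced obstruents become voiceless word-finally).
The one attested form of 'net', [ʃituxede], shows underlying /ʃituxed/. Applying the same rule word-finally gives [ʃituxet].

[ʃituxet]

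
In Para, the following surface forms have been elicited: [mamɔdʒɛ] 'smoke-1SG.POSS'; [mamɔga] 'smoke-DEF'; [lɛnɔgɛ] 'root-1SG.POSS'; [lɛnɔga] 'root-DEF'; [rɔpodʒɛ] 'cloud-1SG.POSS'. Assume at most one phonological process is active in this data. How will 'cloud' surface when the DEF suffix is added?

The root 'smoke' surfaces as [mamɔdʒɛ] and [mamɔga], with a stem-final [dʒ] ~ [g] alternation.
If /g/ were underlying and a rule turned it into [dʒ] before the 1SG.POSS suffix, 'root' would also alternate; but it has [g] in both [lɛnɔgɛ] and [lɛnɔga].
So /dʒ/ is underlying, and a rule of depalatalization — palato-alveolar /dʒ/ becomes [g] when no front vowel follows — gives [g].
The one attested form of 'cloud', [rɔpodʒɛ], shows underlying /rɔpodʒ/. Applying the same rule when no front vowel follows gives [rɔpoga].

[rɔpoga]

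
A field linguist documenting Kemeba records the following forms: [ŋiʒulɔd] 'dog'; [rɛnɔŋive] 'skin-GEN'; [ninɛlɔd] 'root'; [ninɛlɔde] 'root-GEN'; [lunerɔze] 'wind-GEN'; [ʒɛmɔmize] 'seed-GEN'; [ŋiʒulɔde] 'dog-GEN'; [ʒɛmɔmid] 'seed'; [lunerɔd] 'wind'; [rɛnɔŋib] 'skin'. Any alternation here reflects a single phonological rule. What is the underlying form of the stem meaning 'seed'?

The stem for 'seed' ends in [d] in [ʒɛmɔmid] but [z] in [ʒɛmɔmize].
But 'root' keeps [d] in both environments ([ninɛlɔd], [ninɛlɔde]), so there is no rule changing /d/ to [z] before the GEN suffix.
The alternation reflects word-final hardening: voiced fricatives become stops word-finally. /z/ is underlying.
Hence 'seed' is /ʒɛmɔmiz/ underlyingly.

/ʒɛmɔmiz/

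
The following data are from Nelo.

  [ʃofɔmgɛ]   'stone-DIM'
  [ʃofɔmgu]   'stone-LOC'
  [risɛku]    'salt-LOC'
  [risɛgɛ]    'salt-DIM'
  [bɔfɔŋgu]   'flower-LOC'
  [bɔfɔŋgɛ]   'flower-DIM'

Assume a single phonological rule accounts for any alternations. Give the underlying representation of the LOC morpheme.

The LOC morpheme has two allomorphs, [-gu] and [-ku].
The DIM suffix, which begins with [g], is invariant after every stem; so [g] is not altered by any rule here.
The LOC suffix is therefore /-ku/ underlyingly, with post-nasal voicing: voiceless stops become voiced after a nasal.

/-ku/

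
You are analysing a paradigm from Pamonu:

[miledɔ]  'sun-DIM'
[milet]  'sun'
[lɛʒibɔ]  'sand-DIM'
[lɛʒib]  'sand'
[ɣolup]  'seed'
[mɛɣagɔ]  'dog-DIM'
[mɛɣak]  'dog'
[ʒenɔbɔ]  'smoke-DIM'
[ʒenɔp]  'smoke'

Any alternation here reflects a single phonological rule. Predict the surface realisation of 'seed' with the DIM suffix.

'smoke' shows [b] ~ [p] at the end of the stem ([ʒenɔbɔ] vs [ʒenɔp]).
But 'sand' keeps [b] in both environments ([lɛʒibɔ], [lɛʒib]), so there is no rule changing /b/ to [p] in isolation.
Therefore /p/ is basic and [b] is derived by intervocalic voicing (voiceless stops become voiced between vowels).
From [ɣolup] the stem 'seed' is /ɣolup/; between vowels this yields [ɣolubɔ].

[ɣolubɔ]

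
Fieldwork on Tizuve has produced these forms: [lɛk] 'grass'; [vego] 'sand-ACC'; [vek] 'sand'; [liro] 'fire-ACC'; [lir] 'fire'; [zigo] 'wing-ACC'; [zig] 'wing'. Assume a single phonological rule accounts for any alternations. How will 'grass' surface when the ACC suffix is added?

In [vego] and [vek] the final segment of 'sand' alternates: [g] ~ [k].
The stem 'wing' ([zigo], [zig]) shows [g] unchanged in both environments, so [g] cannot be basic with [k] derived in isolation.
The alternation reflects intervocalic voicing: voiceless stops become voiced between vowels. /k/ is underlying.
From [lɛk] the stem 'grass' is /lɛk/; between vowels this yields [lɛgo].

[lɛgo]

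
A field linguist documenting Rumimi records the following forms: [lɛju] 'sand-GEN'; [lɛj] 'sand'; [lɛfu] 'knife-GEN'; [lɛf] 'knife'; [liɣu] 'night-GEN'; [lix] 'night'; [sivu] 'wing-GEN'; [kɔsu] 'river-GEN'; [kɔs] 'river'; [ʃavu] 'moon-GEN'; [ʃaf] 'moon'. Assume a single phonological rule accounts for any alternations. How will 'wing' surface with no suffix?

[sif]

The stem for 'moon' ends in [v] in [ʃavu] but [f] in [ʃaf].
The stem 'knife' ([lɛfu], [lɛf]) shows [f] unchanged in both environments, so [f] cannot be basic with [v] derived before the GEN suffix.
The underlying segment must be /v/; voiced obstruents become voiceless word-finally, yielding [f] there.
The one attested form of 'wing', [sivu], shows underlying /siv/. Applying the same rule word-finally gives [sif].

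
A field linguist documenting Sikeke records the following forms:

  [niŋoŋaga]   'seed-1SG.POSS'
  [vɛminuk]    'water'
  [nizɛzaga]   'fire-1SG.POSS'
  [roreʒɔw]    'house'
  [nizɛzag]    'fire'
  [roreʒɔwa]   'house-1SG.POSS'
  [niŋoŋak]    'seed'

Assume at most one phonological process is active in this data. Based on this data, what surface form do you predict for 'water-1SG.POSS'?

[vɛminuga]

In [niŋoŋak] and [niŋoŋaga] the final segment of 'seed' alternates: [k] ~ [g].
Compare 'fire', with invariant [g] in [nizɛzag] and [nizɛzaga]: an analysis with underlying /g/ and a rule producing [k] in isolation would wrongly predict alternation here too.
So /k/ is underlying, and a rule of intervocalic voicing — voiceless stops become voiced between vowels — gives [g].
From [vɛminuk] the stem 'water' is /vɛminuk/; between vowels this yields [vɛminuga].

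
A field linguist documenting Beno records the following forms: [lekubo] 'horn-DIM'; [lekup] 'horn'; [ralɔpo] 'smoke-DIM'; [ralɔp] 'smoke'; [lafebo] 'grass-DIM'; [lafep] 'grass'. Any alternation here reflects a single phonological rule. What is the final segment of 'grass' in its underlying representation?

The root 'grass' surfaces as [lafebo] and [lafep], with a stem-final [b] ~ [p] alternation.
Compare 'smoke', with invariant [p] in [ralɔpo] and [ralɔp]: an analysis with underlying /p/ and a rule producing [b] before the DIM suffix would wrongly predict alternation here too.
The underlying segment must be /b/; voiced obstruents become voiceless word-finally, yielding [p] there.

/b/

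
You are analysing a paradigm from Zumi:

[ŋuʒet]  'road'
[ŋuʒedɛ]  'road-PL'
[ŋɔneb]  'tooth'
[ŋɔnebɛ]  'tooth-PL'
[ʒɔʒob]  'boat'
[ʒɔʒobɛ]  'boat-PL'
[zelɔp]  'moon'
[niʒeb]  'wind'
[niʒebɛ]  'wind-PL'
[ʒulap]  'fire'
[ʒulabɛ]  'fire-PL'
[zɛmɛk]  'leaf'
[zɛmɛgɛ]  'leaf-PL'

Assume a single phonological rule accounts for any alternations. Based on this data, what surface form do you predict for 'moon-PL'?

[zelɔbɛ]

'fire' shows [p] ~ [b] at the end of the stem ([ʒulap] vs [ʒulabɛ]).
If /b/ were underlying and a rule turned it into [p] in isolation, 'wind' would also alternate; but it has [b] in both [niʒeb] and [niʒebɛ].
The alternation reflects intervocalic voicing: voiceless stops become voiced between vowels. /p/ is underlying.
From [zelɔp] the stem 'moon' is /zelɔp/; between vowels this yields [zelɔbɛ].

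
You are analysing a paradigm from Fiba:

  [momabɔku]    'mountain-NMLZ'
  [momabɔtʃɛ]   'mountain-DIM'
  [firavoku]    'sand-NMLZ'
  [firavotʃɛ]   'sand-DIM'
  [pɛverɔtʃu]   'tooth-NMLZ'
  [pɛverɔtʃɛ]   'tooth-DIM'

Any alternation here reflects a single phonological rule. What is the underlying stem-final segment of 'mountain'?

'mountain' shows [k] ~ [tʃ] at the end of the stem ([momabɔku] vs [momabɔtʃɛ]).
Compare 'tooth', with invariant [tʃ] in [pɛverɔtʃu] and [pɛverɔtʃɛ]: an analysis with underlying /tʃ/ and a rule producing [k] before the NMLZ suffix would wrongly predict alternation here too.
The alternation reflects palatalization before a front vowel: /k/ becomes palato-alveolar [tʃ] before a front vowel. /k/ is underlying.

/k/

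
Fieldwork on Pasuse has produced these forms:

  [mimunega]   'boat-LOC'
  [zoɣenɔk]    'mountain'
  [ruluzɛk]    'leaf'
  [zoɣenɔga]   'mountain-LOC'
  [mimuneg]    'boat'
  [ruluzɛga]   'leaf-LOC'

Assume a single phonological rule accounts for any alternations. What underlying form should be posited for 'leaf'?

/ruluzɛk/

The root 'leaf' surfaces as [ruluzɛk] and [ruluzɛga], with a stem-final [k] ~ [g] alternation.
The stem 'boat' ([mimuneg], [mimunega]) shows [g] unchanged in both environments, so [g] cannot be basic with [k] derived in isolation.
Therefore /k/ is basic and [g] is derived by intervocalic voicing (voiceless stops become voiced between vowels).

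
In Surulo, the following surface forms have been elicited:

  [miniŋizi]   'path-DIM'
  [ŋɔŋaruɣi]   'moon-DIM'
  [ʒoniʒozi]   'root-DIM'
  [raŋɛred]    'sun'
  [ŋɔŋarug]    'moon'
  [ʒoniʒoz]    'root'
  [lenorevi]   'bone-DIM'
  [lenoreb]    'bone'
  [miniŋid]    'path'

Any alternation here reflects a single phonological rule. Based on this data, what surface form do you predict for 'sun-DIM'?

[raŋɛrezi]

The root 'path' surfaces as [miniŋizi] and [miniŋid], with a stem-final [z] ~ [d] alternation.
The stem 'root' ([ʒoniʒozi], [ʒoniʒoz]) shows [z] unchanged in both environments, so [z] cannot be basic with [d] derived in isolation.
The underlying segment must be /d/; voiced stops become fricatives between vowels, yielding [z] there.
The one attested form of 'sun', [raŋɛred], shows underlying /raŋɛred/. Applying the same rule between vowels gives [raŋɛrezi].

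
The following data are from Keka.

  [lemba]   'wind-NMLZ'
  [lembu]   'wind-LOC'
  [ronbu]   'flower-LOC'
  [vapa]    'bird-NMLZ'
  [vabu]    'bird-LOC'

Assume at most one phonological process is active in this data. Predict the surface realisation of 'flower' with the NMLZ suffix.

The NMLZ suffix surfaces as [-ba] and [-pa], depending on the final segment of the stem.
The LOC suffix, which begins with [b], is invariant after every stem; so [b] is not altered by any rule here.
So the underlying form is /-pa/, and voiceless stops become voiced after a nasal.
After 'flower', which ends in a nasal, the suffix surfaces as [-ba], giving [ronba].

[ronba]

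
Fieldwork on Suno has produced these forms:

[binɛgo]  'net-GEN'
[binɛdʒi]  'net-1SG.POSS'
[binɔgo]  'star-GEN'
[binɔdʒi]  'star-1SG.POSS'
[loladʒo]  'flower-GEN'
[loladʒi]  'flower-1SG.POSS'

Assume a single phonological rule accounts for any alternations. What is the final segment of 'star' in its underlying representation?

The stem for 'star' ends in [g] in [binɔgo] but [dʒ] in [binɔdʒi].
The stem 'flower' ([loladʒo], [loladʒi]) shows [dʒ] unchanged in both environments, so [dʒ] cannot be basic with [g] derived before the GEN suffix.
Therefore /g/ is basic and [dʒ] is derived by palatalization before a front vowel (/g/ becomes palato-alveolar [dʒ] before a front vowel).

/g/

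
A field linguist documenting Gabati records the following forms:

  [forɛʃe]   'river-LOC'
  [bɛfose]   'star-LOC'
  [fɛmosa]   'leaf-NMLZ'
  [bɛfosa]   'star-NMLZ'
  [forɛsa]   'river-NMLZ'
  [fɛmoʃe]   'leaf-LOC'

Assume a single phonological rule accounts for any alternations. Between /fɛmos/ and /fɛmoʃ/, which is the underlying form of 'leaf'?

/fɛmoʃ/

The root 'leaf' surfaces as [fɛmosa] and [fɛmoʃe], with a stem-final [s] ~ [ʃ] alternation.
Compare 'star', with invariant [s] in [bɛfosa] and [bɛfose]: an analysis with underlying /s/ and a rule producing [ʃ] before the LOC suffix would wrongly predict alternation here too.
The alternation reflects depalatalization: palato-alveolar /ʃ/ becomes [s] when no front vowel follows. /ʃ/ is underlying.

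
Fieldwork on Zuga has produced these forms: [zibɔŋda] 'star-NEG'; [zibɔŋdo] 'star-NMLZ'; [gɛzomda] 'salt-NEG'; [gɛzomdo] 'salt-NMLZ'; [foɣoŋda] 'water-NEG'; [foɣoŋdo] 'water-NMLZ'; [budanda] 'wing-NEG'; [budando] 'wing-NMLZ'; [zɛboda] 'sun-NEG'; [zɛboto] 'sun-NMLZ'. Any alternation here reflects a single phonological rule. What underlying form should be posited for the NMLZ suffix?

/-to/

The NMLZ suffix surfaces as [-do] and [-to], depending on the final segment of the stem.
The NEG suffix, which begins with [d], is invariant after every stem; so [d] is not altered by any rule here.
So the underlying form is /-to/, and voiceless stops become voiced after a nasal.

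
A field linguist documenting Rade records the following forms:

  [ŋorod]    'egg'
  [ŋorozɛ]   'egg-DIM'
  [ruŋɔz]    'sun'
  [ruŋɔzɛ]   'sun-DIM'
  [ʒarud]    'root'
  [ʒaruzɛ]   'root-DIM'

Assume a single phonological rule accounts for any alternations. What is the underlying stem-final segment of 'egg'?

/d/

'egg' shows [d] ~ [z] at the end of the stem ([ŋorod] vs [ŋorozɛ]).
Compare 'sun', with invariant [z] in [ruŋɔz] and [ruŋɔzɛ]: an analysis with underlying /z/ and a rule producing [d] in isolation would wrongly predict alternation here too.
So /d/ is underlying, and a rule of intervocalic spirantization — voiced stops become fricatives between vowels — gives [z].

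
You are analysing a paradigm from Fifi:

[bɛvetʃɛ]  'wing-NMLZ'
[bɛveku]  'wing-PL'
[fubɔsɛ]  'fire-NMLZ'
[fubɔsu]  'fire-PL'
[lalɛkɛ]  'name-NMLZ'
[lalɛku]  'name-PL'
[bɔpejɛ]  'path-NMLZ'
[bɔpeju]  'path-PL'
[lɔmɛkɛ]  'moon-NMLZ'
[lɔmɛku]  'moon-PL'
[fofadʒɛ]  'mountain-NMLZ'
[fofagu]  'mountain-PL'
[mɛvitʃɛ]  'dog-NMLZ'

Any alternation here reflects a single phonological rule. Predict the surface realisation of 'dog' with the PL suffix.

The root 'wing' surfaces as [bɛvetʃɛ] and [bɛveku], with a stem-final [tʃ] ~ [k] alternation.
The stem 'moon' ([lɔmɛkɛ], [lɔmɛku]) shows [k] unchanged in both environments, so [k] cannot be basic with [tʃ] derived before the NMLZ suffix.
The alternation reflects depalatalization: palato-alveolar /tʃ/ and /dʒ/ become [k] and [g] when no front vowel follows. /tʃ/ is underlying.
From [mɛvitʃɛ] the stem 'dog' is /mɛvitʃ/; when no front vowel follows this yields [mɛviku].

[mɛviku]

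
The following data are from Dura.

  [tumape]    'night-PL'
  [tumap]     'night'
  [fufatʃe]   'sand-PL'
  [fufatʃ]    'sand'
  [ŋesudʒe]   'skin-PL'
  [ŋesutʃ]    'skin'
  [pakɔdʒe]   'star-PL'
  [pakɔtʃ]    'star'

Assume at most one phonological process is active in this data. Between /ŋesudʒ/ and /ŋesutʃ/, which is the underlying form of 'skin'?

/ŋesudʒ/

The stem for 'skin' ends in [dʒ] in [ŋesudʒe] but [tʃ] in [ŋesutʃ].
Compare 'sand', with invariant [tʃ] in [fufatʃe] and [fufatʃ]: an analysis with underlying /tʃ/ and a rule producing [dʒ] before the PL suffix would wrongly predict alternation here too.
The alternation reflects word-final obstruent devoicing: voiced obstruents become voiceless word-finally. /dʒ/ is underlying.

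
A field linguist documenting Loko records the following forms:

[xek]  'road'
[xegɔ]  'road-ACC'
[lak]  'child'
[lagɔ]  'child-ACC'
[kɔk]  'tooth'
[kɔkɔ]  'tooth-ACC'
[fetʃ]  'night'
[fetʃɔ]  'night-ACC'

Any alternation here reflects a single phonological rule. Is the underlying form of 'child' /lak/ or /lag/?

/lag/

The root 'child' surfaces as [lak] and [lagɔ], with a stem-final [k] ~ [g] alternation.
But 'tooth' keeps [k] in both environments ([kɔk], [kɔkɔ]), so there is no rule changing /k/ to [g] before the ACC suffix.
The underlying segment must be /g/; voiced obstruents become voiceless word-finally, yielding [k] there.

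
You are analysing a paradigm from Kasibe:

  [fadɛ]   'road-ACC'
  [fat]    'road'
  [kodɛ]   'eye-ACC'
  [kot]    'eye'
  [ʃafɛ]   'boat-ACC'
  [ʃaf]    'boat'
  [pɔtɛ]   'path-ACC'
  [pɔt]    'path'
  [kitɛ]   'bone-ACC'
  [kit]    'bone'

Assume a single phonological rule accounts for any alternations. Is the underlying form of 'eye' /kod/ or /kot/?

The stem for 'eye' ends in [d] in [kodɛ] but [t] in [kot].
But 'path' keeps [t] in both environments ([pɔtɛ], [pɔt]), so there is no rule changing /t/ to [d] before the ACC suffix.
Therefore /d/ is basic and [t] is derived by word-final obstruent devoicing (voiced obstruents become voiceless word-finally).

/kod/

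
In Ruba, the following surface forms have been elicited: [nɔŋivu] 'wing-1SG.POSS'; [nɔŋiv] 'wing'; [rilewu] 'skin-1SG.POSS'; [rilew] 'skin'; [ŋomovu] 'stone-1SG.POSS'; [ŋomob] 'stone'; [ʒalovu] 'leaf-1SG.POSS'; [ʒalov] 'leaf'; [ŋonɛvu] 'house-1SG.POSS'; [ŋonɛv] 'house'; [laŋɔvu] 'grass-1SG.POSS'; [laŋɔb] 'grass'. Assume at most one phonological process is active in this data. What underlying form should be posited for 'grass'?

The root 'grass' surfaces as [laŋɔvu] and [laŋɔb], with a stem-final [v] ~ [b] alternation.
The stem 'leaf' ([ʒalovu], [ʒalov]) shows [v] unchanged in both environments, so [v] cannot be basic with [b] derived in isolation.
The underlying segment must be /b/; voiced stops become fricatives between vowels, yielding [v] there.
The underlying form of 'grass' is therefore /laŋɔb/.

/laŋɔb/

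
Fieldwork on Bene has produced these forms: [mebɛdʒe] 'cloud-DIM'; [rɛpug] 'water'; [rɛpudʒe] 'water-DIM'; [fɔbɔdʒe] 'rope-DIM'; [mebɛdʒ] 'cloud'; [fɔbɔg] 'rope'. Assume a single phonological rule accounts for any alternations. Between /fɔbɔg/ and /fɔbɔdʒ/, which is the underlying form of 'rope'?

The stem for 'rope' ends in [g] in [fɔbɔg] but [dʒ] in [fɔbɔdʒe].
Compare 'cloud', with invariant [dʒ] in [mebɛdʒ] and [mebɛdʒe]: an analysis with underlying /dʒ/ and a rule producing [g] in isolation would wrongly predict alternation here too.
So /g/ is underlying, and a rule of palatalization before a front vowel — /g/ becomes palato-alveolar [dʒ] before a front vowel — gives [dʒ].

/fɔbɔg/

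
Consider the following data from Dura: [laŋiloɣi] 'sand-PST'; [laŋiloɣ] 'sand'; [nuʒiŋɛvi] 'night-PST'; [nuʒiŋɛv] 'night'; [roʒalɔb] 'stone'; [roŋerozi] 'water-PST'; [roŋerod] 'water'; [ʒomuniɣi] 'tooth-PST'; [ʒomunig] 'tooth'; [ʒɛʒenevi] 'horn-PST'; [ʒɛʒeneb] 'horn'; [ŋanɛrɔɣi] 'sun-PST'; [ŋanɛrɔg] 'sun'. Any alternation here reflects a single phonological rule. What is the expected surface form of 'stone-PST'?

[roʒalɔvi]

'horn' shows [v] ~ [b] at the end of the stem ([ʒɛʒenevi] vs [ʒɛʒeneb]).
Compare 'night', with invariant [v] in [nuʒiŋɛvi] and [nuʒiŋɛv]: an analysis with underlying /v/ and a rule producing [b] in isolation would wrongly predict alternation here too.
The underlying segment must be /b/; voiced stops become fricatives between vowels, yielding [v] there.
The one attested form of 'stone', [roʒalɔb], shows underlying /roʒalɔb/. Applying the same rule between vowels gives [roʒalɔvi].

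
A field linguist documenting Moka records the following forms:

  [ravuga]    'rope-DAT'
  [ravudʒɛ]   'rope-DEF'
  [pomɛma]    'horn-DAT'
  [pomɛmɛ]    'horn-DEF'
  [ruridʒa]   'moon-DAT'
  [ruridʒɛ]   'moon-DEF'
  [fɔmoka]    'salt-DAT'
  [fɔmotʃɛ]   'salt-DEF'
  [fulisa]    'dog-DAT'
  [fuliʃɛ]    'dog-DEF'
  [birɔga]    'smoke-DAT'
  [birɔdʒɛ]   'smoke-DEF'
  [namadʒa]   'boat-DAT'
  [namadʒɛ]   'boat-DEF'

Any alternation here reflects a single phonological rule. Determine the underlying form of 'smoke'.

/birɔg/

In [birɔga] and [birɔdʒɛ] the final segment of 'smoke' alternates: [g] ~ [dʒ].
The stem 'boat' ([namadʒa], [namadʒɛ]) shows [dʒ] unchanged in both environments, so [dʒ] cannot be basic with [g] derived before the DAT suffix.
The alternation reflects palatalization before a front vowel: /k/, /g/ and /s/ become palato-alveolar [tʃ], [dʒ] and [ʃ] before a front vowel. /g/ is underlying.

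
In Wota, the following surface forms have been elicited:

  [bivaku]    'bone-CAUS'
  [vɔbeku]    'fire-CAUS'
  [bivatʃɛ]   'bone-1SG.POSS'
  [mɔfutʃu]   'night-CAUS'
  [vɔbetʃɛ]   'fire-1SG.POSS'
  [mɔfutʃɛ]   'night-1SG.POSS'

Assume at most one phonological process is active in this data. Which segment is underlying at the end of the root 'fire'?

/k/

In [vɔbetʃɛ] and [vɔbeku] the final segment of 'fire' alternates: [tʃ] ~ [k].
But 'night' keeps [tʃ] in both environments ([mɔfutʃɛ], [mɔfutʃu]), so there is no rule changing /tʃ/ to [k] before the CAUS suffix.
The alternation reflects palatalization before a front vowel: /k/ becomes palato-alveolar [tʃ] before a front vowel. /k/ is underlying.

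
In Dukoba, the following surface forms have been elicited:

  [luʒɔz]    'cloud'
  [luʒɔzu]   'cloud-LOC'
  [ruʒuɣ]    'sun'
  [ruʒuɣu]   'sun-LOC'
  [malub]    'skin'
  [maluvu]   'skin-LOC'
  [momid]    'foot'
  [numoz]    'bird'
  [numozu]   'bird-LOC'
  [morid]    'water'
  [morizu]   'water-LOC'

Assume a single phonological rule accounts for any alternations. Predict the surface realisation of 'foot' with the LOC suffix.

In [morid] and [morizu] the final segment of 'water' alternates: [d] ~ [z].
But 'cloud' keeps [z] in both environments ([luʒɔz], [luʒɔzu]), so there is no rule changing /z/ to [d] in isolation.
The underlying segment must be /d/; voiced stops become fricatives between vowels, yielding [z] there.
From [momid] the stem 'foot' is /momid/; between vowels this yields [momizu].

[momizu]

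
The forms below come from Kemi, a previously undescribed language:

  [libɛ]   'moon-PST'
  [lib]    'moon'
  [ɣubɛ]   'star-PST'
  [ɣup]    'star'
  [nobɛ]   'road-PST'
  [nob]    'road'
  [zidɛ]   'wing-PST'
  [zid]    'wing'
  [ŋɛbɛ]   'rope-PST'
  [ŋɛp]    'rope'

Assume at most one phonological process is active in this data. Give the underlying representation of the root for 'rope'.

'rope' shows [b] ~ [p] at the end of the stem ([ŋɛbɛ] vs [ŋɛp]).
If /b/ were underlying and a rule turned it into [p] in isolation, 'road' would also alternate; but it has [b] in both [nobɛ] and [nob].
So /p/ is underlying, and a rule of intervocalic voicing — voiceless stops become voiced between vowels — gives [b].

/ŋɛp/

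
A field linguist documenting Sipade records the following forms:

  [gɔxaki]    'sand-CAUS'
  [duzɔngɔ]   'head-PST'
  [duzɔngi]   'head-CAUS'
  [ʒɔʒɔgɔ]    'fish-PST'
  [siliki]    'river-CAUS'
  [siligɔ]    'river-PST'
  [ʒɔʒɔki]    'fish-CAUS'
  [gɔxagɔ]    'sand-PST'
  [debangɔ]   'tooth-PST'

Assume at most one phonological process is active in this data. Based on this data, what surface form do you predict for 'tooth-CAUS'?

[debangi]

The CAUS morpheme has two allomorphs, [-gi] and [-ki].
By contrast the PST suffix keeps its initial [g] throughout — that segment must be underlying.
So the underlying form is /-ki/, and voiceless stops become voiced after a nasal.
After 'tooth', which ends in a nasal, the suffix surfaces as [-gi], giving [debangi].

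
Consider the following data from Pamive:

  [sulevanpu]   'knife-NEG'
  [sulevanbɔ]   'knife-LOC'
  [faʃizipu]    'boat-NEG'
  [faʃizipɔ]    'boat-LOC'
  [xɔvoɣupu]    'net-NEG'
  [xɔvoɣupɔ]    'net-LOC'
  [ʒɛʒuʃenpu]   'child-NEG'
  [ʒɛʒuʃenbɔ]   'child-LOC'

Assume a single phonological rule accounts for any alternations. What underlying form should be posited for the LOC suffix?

The LOC suffix surfaces as [-bɔ] and [-pɔ], depending on the final segment of the stem.
The NEG suffix, which begins with [p], is invariant after every stem; so [p] is not altered by any rule here.
So the underlying form is /-bɔ/, and voiced stops become voiceless after a vowel.

/-bɔ/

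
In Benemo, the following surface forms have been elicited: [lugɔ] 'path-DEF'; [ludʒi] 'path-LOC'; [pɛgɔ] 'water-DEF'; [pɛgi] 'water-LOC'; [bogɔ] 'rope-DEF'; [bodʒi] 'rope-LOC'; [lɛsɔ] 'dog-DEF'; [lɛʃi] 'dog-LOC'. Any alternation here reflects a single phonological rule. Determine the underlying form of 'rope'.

'rope' shows [g] ~ [dʒ] at the end of the stem ([bogɔ] vs [bodʒi]).
The stem 'water' ([pɛgɔ], [pɛgi]) shows [g] unchanged in both environments, so [g] cannot be basic with [dʒ] derived before the LOC suffix.
So /dʒ/ is underlying, and a rule of depalatalization — palato-alveolar /dʒ/ and /ʃ/ become [g] and [s] when no front vowel follows — gives [g].

/bodʒ/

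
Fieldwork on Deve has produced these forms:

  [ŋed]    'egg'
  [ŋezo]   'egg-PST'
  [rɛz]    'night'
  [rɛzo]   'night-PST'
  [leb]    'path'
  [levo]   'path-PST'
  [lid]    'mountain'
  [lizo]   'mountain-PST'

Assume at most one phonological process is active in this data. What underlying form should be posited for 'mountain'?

The root 'mountain' surfaces as [lid] and [lizo], with a stem-final [d] ~ [z] alternation.
Compare 'night', with invariant [z] in [rɛz] and [rɛzo]: an analysis with underlying /z/ and a rule producing [d] in isolation would wrongly predict alternation here too.
The alternation reflects intervocalic spirantization: voiced stops become fricatives between vowels. /d/ is underlying.
So 'mountain' = /lid/.

/lid/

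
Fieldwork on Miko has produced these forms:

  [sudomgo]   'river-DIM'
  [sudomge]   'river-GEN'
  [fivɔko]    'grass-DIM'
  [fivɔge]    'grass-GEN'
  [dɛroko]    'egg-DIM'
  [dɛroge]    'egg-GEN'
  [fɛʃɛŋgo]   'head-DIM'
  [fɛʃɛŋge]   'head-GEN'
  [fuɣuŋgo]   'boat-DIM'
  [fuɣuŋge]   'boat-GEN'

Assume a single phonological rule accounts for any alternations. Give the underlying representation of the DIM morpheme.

The DIM suffix surfaces as [-go] and [-ko], depending on the final segment of the stem.
The GEN suffix, which begins with [g], is invariant after every stem; so [g] is not altered by any rule here.
The DIM suffix is therefore /-ko/ underlyingly, with post-nasal voicing: voiceless stops become voiced after a nasal.

/-ko/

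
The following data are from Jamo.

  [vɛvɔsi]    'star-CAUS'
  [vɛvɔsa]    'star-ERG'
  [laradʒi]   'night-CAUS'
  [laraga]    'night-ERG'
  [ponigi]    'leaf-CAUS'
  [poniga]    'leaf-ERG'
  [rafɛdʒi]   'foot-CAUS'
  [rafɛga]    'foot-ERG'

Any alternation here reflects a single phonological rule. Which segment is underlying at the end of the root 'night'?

/dʒ/

The stem for 'night' ends in [dʒ] in [laradʒi] but [g] in [laraga].
Compare 'leaf', with invariant [g] in [ponigi] and [poniga]: an analysis with underlying /g/ and a rule producing [dʒ] before the CAUS suffix would wrongly predict alternation here too.
The underlying segment must be /dʒ/; palato-alveolar /dʒ/ becomes [g] when no front vowel follows, yielding [g] there.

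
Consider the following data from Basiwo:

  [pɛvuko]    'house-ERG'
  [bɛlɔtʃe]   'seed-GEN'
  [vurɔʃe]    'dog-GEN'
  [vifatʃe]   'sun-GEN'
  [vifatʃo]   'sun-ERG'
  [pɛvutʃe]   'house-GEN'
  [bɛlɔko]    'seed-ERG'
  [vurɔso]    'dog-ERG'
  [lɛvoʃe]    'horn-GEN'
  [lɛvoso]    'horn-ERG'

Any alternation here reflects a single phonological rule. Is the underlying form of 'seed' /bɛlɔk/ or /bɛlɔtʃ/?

In [bɛlɔtʃe] and [bɛlɔko] the final segment of 'seed' alternates: [tʃ] ~ [k].
Compare 'sun', with invariant [tʃ] in [vifatʃe] and [vifatʃo]: an analysis with underlying /tʃ/ and a rule producing [k] before the ERG suffix would wrongly predict alternation here too.
Therefore /k/ is basic and [tʃ] is derived by palatalization before a front vowel (/k/ and /s/ become palato-alveolar [tʃ] and [ʃ] before a front vowel).

/bɛlɔk/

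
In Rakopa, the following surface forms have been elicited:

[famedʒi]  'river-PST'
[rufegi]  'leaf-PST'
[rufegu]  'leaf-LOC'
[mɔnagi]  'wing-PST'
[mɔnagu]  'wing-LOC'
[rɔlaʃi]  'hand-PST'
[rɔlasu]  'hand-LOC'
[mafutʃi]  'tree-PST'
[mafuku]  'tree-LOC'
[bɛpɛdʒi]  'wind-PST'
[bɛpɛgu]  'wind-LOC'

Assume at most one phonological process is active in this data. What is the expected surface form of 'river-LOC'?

[famegu]

In [bɛpɛdʒi] and [bɛpɛgu] the final segment of 'wind' alternates: [dʒ] ~ [g].
Compare 'wing', with invariant [g] in [mɔnagi] and [mɔnagu]: an analysis with underlying /g/ and a rule producing [dʒ] before the PST suffix would wrongly predict alternation here too.
Therefore /dʒ/ is basic and [g] is derived by depalatalization (palato-alveolar /tʃ/, /dʒ/ and /ʃ/ become [k], [g] and [s] when no front vowel follows).
The one attested form of 'river', [famedʒi], shows underlying /famedʒ/. Applying the same rule when no front vowel follows gives [famegu].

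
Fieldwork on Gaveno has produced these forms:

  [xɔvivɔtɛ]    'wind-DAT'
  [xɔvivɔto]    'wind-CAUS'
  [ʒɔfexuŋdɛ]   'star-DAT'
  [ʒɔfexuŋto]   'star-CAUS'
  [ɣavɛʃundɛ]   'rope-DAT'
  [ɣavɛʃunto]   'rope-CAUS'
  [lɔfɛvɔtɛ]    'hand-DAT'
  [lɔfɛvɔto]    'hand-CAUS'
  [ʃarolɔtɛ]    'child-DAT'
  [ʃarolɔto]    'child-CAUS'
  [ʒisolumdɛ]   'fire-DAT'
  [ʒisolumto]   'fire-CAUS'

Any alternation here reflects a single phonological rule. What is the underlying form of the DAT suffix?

The DAT suffix surfaces as [-dɛ] and [-tɛ], depending on the final segment of the stem.
By contrast the CAUS suffix keeps its initial [t] throughout — that segment must be underlying.
The DAT suffix is therefore /-dɛ/ underlyingly, with post-vocalic devoicing: voiced stops become voiceless after a vowel.

/-dɛ/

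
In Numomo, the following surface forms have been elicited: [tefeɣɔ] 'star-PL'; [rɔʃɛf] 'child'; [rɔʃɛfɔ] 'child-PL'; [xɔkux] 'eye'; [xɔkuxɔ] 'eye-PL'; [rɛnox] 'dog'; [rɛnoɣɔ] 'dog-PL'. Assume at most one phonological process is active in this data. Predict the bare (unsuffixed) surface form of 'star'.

The root 'dog' surfaces as [rɛnox] and [rɛnoɣɔ], with a stem-final [x] ~ [ɣ] alternation.
If /x/ were underlying and a rule turned it into [ɣ] before the PL suffix, 'eye' would also alternate; but it has [x] in both [xɔkux] and [xɔkuxɔ].
The alternation reflects word-final obstruent devoicing: voiced obstruents become voiceless word-finally. /ɣ/ is underlying.
From [tefeɣɔ] the stem 'star' is /tefeɣ/; word-finally this yields [tefex].

[tefex]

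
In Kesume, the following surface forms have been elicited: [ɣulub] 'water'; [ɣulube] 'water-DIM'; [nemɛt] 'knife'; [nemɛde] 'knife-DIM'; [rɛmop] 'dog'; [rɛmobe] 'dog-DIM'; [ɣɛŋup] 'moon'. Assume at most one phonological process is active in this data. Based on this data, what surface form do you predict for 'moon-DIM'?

The stem for 'dog' ends in [p] in [rɛmop] but [b] in [rɛmobe].
Compare 'water', with invariant [b] in [ɣulub] and [ɣulube]: an analysis with underlying /b/ and a rule producing [p] in isolation would wrongly predict alternation here too.
So /p/ is underlying, and a rule of intervocalic voicing — voiceless stops become voiced between vowels — gives [b].
From [ɣɛŋup] the stem 'moon' is /ɣɛŋup/; between vowels this yields [ɣɛŋube].

[ɣɛŋube]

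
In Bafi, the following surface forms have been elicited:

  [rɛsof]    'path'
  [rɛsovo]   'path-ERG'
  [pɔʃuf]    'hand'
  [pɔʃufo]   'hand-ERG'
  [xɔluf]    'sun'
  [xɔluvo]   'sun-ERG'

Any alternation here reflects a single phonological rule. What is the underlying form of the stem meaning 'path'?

The stem for 'path' ends in [f] in [rɛsof] but [v] in [rɛsovo].
Compare 'hand', with invariant [f] in [pɔʃuf] and [pɔʃufo]: an analysis with underlying /f/ and a rule producing [v] before the ERG suffix would wrongly predict alternation here too.
The underlying segment must be /v/; voiced obstruents become voiceless word-finally, yielding [f] there.

/rɛsov/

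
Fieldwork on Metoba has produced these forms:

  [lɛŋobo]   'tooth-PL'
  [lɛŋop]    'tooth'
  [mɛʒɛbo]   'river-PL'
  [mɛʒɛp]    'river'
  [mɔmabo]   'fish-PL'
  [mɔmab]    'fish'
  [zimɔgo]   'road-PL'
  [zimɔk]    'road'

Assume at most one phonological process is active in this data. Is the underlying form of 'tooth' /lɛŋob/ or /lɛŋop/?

'tooth' shows [b] ~ [p] at the end of the stem ([lɛŋobo] vs [lɛŋop]).
Compare 'fish', with invariant [b] in [mɔmabo] and [mɔmab]: an analysis with underlying /b/ and a rule producing [p] in isolation would wrongly predict alternation here too.
The alternation reflects intervocalic voicing: voiceless stops become voiced between vowels. /p/ is underlying.

/lɛŋop/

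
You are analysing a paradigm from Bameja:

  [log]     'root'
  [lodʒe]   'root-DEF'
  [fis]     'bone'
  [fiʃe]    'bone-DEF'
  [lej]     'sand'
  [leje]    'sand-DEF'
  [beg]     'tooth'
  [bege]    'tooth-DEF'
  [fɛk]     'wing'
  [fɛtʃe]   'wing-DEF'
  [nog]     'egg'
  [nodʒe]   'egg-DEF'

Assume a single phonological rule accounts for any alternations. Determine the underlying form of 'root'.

The root 'root' surfaces as [log] and [lodʒe], with a stem-final [g] ~ [dʒ] alternation.
The stem 'tooth' ([beg], [bege]) shows [g] unchanged in both environments, so [g] cannot be basic with [dʒ] derived before the DEF suffix.
So /dʒ/ is underlying, and a rule of depalatalization — palato-alveolar /tʃ/, /dʒ/ and /ʃ/ become [k], [g] and [s] when no front vowel follows — gives [g].
Hence 'root' is /lodʒ/ underlyingly.

/lodʒ/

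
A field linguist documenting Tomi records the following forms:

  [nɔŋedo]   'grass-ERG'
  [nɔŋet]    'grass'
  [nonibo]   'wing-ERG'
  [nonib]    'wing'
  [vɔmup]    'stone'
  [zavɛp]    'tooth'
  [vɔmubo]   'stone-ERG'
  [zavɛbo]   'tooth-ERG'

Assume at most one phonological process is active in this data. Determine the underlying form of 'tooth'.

/zavɛp/

'tooth' shows [p] ~ [b] at the end of the stem ([zavɛp] vs [zavɛbo]).
But 'wing' keeps [b] in both environments ([nonib], [nonibo]), so there is no rule changing /b/ to [p] in isolation.
The underlying segment must be /p/; voiceless stops become voiced between vowels, yielding [b] there.
So 'tooth' = /zavɛp/.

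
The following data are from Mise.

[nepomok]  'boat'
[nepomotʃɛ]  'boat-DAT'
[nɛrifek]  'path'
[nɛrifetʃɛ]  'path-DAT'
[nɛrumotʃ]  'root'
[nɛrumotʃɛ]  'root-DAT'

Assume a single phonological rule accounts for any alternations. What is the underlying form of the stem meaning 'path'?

/nɛrifek/

The stem for 'path' ends in [k] in [nɛrifek] but [tʃ] in [nɛrifetʃɛ].
But 'root' keeps [tʃ] in both environments ([nɛrumotʃ], [nɛrumotʃɛ]), so there is no rule changing /tʃ/ to [k] in isolation.
Therefore /k/ is basic and [tʃ] is derived by palatalization before a front vowel (/k/ becomes palato-alveolar [tʃ] before a front vowel).
Hence 'path' is /nɛrifek/ underlyingly.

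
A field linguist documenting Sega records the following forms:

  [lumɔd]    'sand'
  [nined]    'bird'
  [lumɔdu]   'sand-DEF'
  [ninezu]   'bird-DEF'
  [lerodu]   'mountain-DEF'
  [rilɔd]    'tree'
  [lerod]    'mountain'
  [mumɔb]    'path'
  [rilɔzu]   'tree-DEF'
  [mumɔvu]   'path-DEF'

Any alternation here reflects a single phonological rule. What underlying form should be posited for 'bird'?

/ninez/

In [nined] and [ninezu] the final segment of 'bird' alternates: [d] ~ [z].
Compare 'mountain', with invariant [d] in [lerod] and [lerodu]: an analysis with underlying /d/ and a rule producing [z] before the DEF suffix would wrongly predict alternation here too.
The alternation reflects word-final hardening: voiced fricatives become stops word-finally. /z/ is underlying.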